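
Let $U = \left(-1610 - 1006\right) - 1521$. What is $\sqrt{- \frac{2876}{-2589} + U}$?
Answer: $\frac{i \sqrt{27722538213}}{2589} \approx 64.311 i$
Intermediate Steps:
$U = -4137$ ($U = -2616 - 1521 = -4137$)
$\sqrt{- \frac{2876}{-2589} + U} = \sqrt{- \frac{2876}{-2589} - 4137} = \sqrt{\left(-2876\right) \left(- \frac{1}{2589}\right) - 4137} = \sqrt{\frac{2876}{2589} - 4137} = \sqrt{- \frac{10707817}{2589}} = \frac{i \sqrt{27722538213}}{2589}$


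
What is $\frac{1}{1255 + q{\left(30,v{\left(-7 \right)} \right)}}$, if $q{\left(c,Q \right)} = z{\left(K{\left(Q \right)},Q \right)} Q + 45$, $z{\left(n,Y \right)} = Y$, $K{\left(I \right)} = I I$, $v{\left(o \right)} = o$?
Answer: $\frac{1}{1349} \approx 0.00074129$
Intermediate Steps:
$K{\left(I \right)} = I^{2}$
$q{\left(c,Q \right)} = 45 + Q^{2}$ ($q{\left(c,Q \right)} = Q Q + 45 = Q^{2} + 45 = 45 + Q^{2}$)
$\frac{1}{1255 + q{\left(30,v{\left(-7 \right)} \right)}} = \frac{1}{1255 + \left(45 + \left(-7\right)^{2}\right)} = \frac{1}{1255 + \left(45 + 49\right)} = \frac{1}{1255 + 94} = \frac{1}{1349}$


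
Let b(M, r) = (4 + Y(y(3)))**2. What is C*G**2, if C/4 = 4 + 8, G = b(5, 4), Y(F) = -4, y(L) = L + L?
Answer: 0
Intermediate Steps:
y(L) = 2*L
b(M, r) = 0 (b(M, r) = (4 - 4)**2 = 0**2 = 0)
G = 0
C = 48 (C = 4*(4 + 8) = 4*12 = 48)
C*G**2 = 48*0**2 = 48*0 = 0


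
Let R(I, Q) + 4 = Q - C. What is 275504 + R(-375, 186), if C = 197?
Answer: 275489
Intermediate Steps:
R(I, Q) = -201 + Q (R(I, Q) = -4 + (Q - 1*197) = -4 + (Q - 197) = -4 + (-197 + Q) = -201 + Q)
275504 + R(-375, 186) = 275504 + (-201 + 186) = 275504 - 15 = 275489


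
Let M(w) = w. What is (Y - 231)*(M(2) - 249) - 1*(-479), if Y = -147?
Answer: 93845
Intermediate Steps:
(Y - 231)*(M(2) - 249) - 1*(-479) = (-147 - 231)*(2 - 249) - 1*(-479) = -378*(-247) + 479 = 93366 + 479 = 93845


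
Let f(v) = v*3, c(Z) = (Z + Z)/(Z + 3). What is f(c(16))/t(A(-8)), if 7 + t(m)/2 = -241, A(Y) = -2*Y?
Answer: -6/589 ≈ -0.010187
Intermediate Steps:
t(m) = -496 (t(m) = -14 + 2*(-241) = -14 - 482 = -496)
c(Z) = 2*Z/(3 + Z) (c(Z) = (2*Z)/(3 + Z) = 2*Z/(3 + Z))
f(v) = 3*v
f(c(16))/t(A(-8)) = (3*(2*16/(3 + 16)))/(-496) = (3*(2*16/19))*(-1/496) = (3*(2*16*(1/19)))*(-1/496) = (3*(32/19))*(-1/496) = (96/19)*(-1/496) = -6/589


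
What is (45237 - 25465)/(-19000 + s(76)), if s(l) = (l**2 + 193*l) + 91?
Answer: 19772/1535 ≈ 12.881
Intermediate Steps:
s(l) = 91 + l**2 + 193*l
(45237 - 25465)/(-19000 + s(76)) = (45237 - 25465)/(-19000 + (91 + 76**2 + 193*76)) = 19772/(-19000 + (91 + 5776 + 14668)) = 19772/(-19000 + 20535) = 19772/1535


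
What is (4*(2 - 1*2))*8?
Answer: 0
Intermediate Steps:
(4*(2 - 1*2))*8 = (4*(2 - 2))*8 = (4*0)*8 = 0*8 = 0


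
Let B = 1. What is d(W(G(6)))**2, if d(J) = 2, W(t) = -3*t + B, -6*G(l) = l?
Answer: 4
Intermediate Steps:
G(l) = -l/6
W(t) = 1 - 3*t (W(t) = -3*t + 1 = 1 - 3*t)
d(W(G(6)))**2 = 2**2 = 4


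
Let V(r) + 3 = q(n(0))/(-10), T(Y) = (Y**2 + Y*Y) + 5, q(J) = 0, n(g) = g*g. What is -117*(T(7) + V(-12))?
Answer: -11700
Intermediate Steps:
n(g) = g**2
T(Y) = 5 + 2*Y**2 (T(Y) = (Y**2 + Y**2) + 5 = 2*Y**2 + 5 = 5 + 2*Y**2)
V(r) = -3 (V(r) = -3 + 0/(-10) = -3 + 0*(-1/10) = -3 + 0 = -3)
-117*(T(7) + V(-12)) = -117*((5 + 2*7**2) - 3) = -117*((5 + 2*49) - 3) = -117*((5 + 98) - 3) = -117*(103 - 3) = -117*100 = -11700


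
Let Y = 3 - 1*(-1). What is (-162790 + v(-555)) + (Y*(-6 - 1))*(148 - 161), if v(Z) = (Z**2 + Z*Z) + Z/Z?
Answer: 453625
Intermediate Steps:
Y = 4 (Y = 3 + 1 = 4)
v(Z) = 1 + 2*Z**2 (v(Z) = (Z**2 + Z**2) + 1 = 2*Z**2 + 1 = 1 + 2*Z**2)
(-162790 + v(-555)) + (Y*(-6 - 1))*(148 - 161) = (-162790 + (1 + 2*(-555)**2)) + (4*(-6 - 1))*(148 - 161) = (-162790 + (1 + 2*308025)) + (4*(-7))*(-13) = (-162790 + (1 + 616050)) - 28*(-13) = (-162790 + 616051) + 364 = 453261 + 364 = 453625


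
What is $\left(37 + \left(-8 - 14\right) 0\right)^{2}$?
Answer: $1369$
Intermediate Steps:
$\left(37 + \left(-8 - 14\right) 0\right)^{2} = \left(37 - 0\right)^{2} = \left(37 + 0\right)^{2} = 37^{2} = 1369$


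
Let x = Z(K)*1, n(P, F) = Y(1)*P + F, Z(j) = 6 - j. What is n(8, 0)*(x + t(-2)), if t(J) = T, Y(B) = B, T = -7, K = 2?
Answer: -24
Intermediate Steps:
t(J) = -7
n(P, F) = F + P (n(P, F) = 1*P + F = P + F = F + P)
x = 4 (x = (6 - 1*2)*1 = (6 - 2)*1 = 4*1 = 4)
n(8, 0)*(x + t(-2)) = (0 + 8)*(4 - 7) = 8*(-3) = -24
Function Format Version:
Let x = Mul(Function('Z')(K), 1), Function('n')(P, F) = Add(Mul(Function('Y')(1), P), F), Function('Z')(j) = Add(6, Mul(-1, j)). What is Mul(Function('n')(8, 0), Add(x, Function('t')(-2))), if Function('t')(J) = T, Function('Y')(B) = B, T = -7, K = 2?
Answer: -24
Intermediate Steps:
Function('t')(J) = -7
Function('n')(P, F) = Add(F, P) (Function('n')(P, F) = Add(Mul(1, P), F) = Add(P, F) = Add(F, P))
x = 4 (x = Mul(Add(6, Mul(-1, 2)), 1) = Mul(Add(6, -2), 1) = Mul(4, 1) = 4)
Mul(Function('n')(8, 0), Add(x, Function('t')(-2))) = Mul(Add(0, 8), Add(4, -7)) = Mul(8, -3) = -24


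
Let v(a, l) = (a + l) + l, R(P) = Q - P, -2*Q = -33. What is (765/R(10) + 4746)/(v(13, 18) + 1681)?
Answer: 31614/11245 ≈ 2.8114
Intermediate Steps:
Q = 33/2 (Q = -½*(-33) = 33/2 ≈ 16.500)
R(P) = 33/2 - P
v(a, l) = a + 2*l
(765/R(10) + 4746)/(v(13, 18) + 1681) = (765/(33/2 - 1*10) + 4746)/((13 + 2*18) + 1681) = (765/(33/2 - 10) + 4746)/((13 + 36) + 1681) = (765/(13/2) + 4746)/(49 + 1681) = (765*(2/13) + 4746)/1730 = (1530/13 + 4746)*(1/1730) = (63228/13)*(1/1730) = 31614/11245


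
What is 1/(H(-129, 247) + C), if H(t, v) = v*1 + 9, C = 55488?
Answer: 1/55744 ≈ 1.7939e-5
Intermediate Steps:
H(t, v) = 9 + v (H(t, v) = v + 9 = 9 + v)
1/(H(-129, 247) + C) = 1/((9 + 247) + 55488) = 1/(256 + 55488) = 1/55744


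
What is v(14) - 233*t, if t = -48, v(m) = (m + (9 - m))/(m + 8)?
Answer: 246057/22 ≈ 11184.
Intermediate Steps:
v(m) = 9/(8 + m)
v(14) - 233*t = 9/(8 + 14) - 233*(-48) = 9/22 + 11184 = 246057/22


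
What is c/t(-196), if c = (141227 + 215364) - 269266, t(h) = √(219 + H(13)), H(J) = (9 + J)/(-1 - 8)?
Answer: 261975*√1949/1949 ≈ 5934.1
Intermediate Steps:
H(J) = -1 - J/9 (H(J) = (9 + J)/(-9) = (9 + J)*(-⅑) = -1 - J/9)
t(h) = √1949/3 (t(h) = √(219 + (-1 - ⅑*13)) = √(219 + (-1 - 13/9)) = √(219 - 22/9) = √(1949/9) = √1949/3)
c = 87325 (c = 356591 - 269266 = 87325)
c/t(-196) = 87325/((√1949/3)) = 87325*(3*√1949/1949) = 261975*√1949/1949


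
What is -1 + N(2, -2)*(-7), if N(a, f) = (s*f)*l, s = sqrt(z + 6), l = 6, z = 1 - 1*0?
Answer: -1 + 84*sqrt(7) ≈ 221.24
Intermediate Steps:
z = 1 (z = 1 + 0 = 1)
s = sqrt(7) (s = sqrt(1 + 6) = sqrt(7) ≈ 2.6458)
N(a, f) = 6*f*sqrt(7) (N(a, f) = (sqrt(7)*f)*6 = (f*sqrt(7))*6 = 6*f*sqrt(7))
-1 + N(2, -2)*(-7) = -1 + (6*(-2)*sqrt(7))*(-7) = -1 - 12*sqrt(7)*(-7) = -1 + 84*sqrt(7)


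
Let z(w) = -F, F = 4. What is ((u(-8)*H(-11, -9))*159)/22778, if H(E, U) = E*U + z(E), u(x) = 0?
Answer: 0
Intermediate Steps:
z(w) = -4 (z(w) = -1*4 = -4)
H(E, U) = -4 + E*U (H(E, U) = E*U - 4 = -4 + E*U)
((u(-8)*H(-11, -9))*159)/22778 = ((0*(-4 - 11*(-9)))*159)/22778 = ((0*(-4 + 99))*159)*(1/22778) = ((0*95)*159)*(1/22778) = (0*159)*(1/22778) = 0*(1/22778) = 0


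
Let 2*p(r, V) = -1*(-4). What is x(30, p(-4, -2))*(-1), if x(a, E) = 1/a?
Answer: -1/30 ≈ -0.033333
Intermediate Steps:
p(r, V) = 2 (p(r, V) = (-1*(-4))/2 = (½)*4 = 2)
x(30, p(-4, -2))*(-1) = -1/30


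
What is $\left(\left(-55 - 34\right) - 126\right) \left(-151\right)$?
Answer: $32465$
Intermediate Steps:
$\left(\left(-55 - 34\right) - 126\right) \left(-151\right) = \left(-89 - 126\right) \left(-151\right) = \left(-215\right) \left(-151\right) = 32465$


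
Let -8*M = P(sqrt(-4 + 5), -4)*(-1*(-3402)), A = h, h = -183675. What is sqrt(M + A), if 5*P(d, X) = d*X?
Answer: I*sqrt(4583370)/5 ≈ 428.18*I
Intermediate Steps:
P(d, X) = X*d/5 (P(d, X) = (d*X)/5 = (X*d)/5 = X*d/5)
A = -183675
M = 1701/5 (M = -(1/5)*(-4)*sqrt(-4 + 5)*(-1*(-3402))/8 = -(1/5)*(-4)*sqrt(1)*3402/8 = -(1/5)*(-4)*1*3402/8 = -(-1)*3402/10 = -1/8*(-13608/5) = 1701/5 ≈ 340.20)
sqrt(M + A) = sqrt(1701/5 - 183675) = sqrt(-916674/5) = I*sqrt(4583370)/5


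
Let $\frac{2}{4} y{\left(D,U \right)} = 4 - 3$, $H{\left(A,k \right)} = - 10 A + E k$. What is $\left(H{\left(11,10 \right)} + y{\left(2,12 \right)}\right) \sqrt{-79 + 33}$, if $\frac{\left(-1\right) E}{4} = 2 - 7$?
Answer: $92 i \sqrt{46} \approx 623.97 i$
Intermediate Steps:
$E = 20$ ($E = - 4 \left(2 - 7\right) = \left(-4\right) \left(-5\right) = 20$)
$H{\left(A,k \right)} = - 10 A + 20 k$
$y{\left(D,U \right)} = 2$ ($y{\left(D,U \right)} = 2 \left(4 - 3\right) = 2 \cdot 1 = 2$)
$\left(H{\left(11,10 \right)} + y{\left(2,12 \right)}\right) \sqrt{-79 + 33} = \left(\left(\left(-10\right) 11 + 20 \cdot 10\right) + 2\right) \sqrt{-79 + 33} = \left(\left(-110 + 200\right) + 2\right) \sqrt{-46} = \left(90 + 2\right) i \sqrt{46} = 92 i \sqrt{46}$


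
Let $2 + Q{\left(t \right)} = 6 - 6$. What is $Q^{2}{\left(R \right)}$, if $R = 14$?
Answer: $4$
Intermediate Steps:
$Q{\left(t \right)} = -2$ ($Q{\left(t \right)} = -2 + \left(6 - 6\right) = -2 + 0 = -2$)
$Q^{2}{\left(R \right)} = \left(-2\right)^{2} = 4$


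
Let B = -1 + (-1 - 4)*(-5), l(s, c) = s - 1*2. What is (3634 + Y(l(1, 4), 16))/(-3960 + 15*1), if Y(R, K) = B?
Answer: -3658/3945 ≈ -0.92725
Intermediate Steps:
l(s, c) = -2 + s (l(s, c) = s - 2 = -2 + s)
B = 24 (B = -1 - 5*(-5) = -1 + 25 = 24)
Y(R, K) = 24
(3634 + Y(l(1, 4), 16))/(-3960 + 15*1) = (3634 + 24)/(-3960 + 15*1) = 3658/(-3960 + 15) = 3658/(-3945) = 3658*(-1/3945) = -3658/3945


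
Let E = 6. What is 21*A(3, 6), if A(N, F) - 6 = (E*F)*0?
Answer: 126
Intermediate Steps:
A(N, F) = 6 (A(N, F) = 6 + (6*F)*0 = 6 + 0 = 6)
21*A(3, 6) = 21*6 = 126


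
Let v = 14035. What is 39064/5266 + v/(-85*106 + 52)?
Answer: 138013501/23586414 ≈ 5.8514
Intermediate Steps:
39064/5266 + v/(-85*106 + 52) = 39064/5266 + 14035/(-85*106 + 52) = 39064*(1/5266) + 14035/(-9010 + 52) = 19532/2633 + 14035/(-8958) = 19532/2633 + 14035*(-1/8958) = 19532/2633 - 14035/8958 = 138013501/23586414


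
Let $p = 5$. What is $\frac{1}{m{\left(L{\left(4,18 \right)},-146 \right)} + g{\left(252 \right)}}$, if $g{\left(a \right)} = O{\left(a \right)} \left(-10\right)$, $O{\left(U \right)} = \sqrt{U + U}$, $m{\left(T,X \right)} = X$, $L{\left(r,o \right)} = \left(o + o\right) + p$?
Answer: $\frac{73}{14542} - \frac{15 \sqrt{14}}{7271} \approx -0.0026991$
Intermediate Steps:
$L{\left(r,o \right)} = 5 + 2 o$ ($L{\left(r,o \right)} = \left(o + o\right) + 5 = 2 o + 5 = 5 + 2 o$)
$O{\left(U \right)} = \sqrt{2} \sqrt{U}$ ($O{\left(U \right)} = \sqrt{2 U} = \sqrt{2} \sqrt{U}$)
$g{\left(a \right)} = - 10 \sqrt{2} \sqrt{a}$ ($g{\left(a \right)} = \sqrt{2} \sqrt{a} \left(-10\right) = - 10 \sqrt{2} \sqrt{a}$)
$\frac{1}{m{\left(L{\left(4,18 \right)},-146 \right)} + g{\left(252 \right)}} = \frac{1}{-146 - 10 \sqrt{2} \sqrt{252}} = \frac{1}{-146 - 10 \sqrt{2} \cdot 6 \sqrt{7}} = \frac{1}{-146 - 60 \sqrt{14}}$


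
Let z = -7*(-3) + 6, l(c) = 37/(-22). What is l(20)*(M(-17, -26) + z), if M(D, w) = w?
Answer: -37/22 ≈ -1.6818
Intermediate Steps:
l(c) = -37/22 (l(c) = 37*(-1/22) = -37/22)
z = 27 (z = 21 + 6 = 27)
l(20)*(M(-17, -26) + z) = -37*(-26 + 27)/22 = -37/22*1 = -37/22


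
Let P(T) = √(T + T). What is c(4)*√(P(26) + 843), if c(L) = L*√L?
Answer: 8*√(843 + 2*√13) ≈ 233.27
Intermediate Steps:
c(L) = L^(3/2)
P(T) = √2*√T (P(T) = √(2*T) = √2*√T)
c(4)*√(P(26) + 843) = 4^(3/2)*√(√2*√26 + 843) = 8*√(2*√13 + 843) = 8*√(843 + 2*√13)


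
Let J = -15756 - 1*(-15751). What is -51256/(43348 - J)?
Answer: -51256/43353 ≈ -1.1823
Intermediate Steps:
J = -5 (J = -15756 + 15751 = -5)
-51256/(43348 - J) = -51256/(43348 - 1*(-5)) = -51256/(43348 + 5) = -51256/43353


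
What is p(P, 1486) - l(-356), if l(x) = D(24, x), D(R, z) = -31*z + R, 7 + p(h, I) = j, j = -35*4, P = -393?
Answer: -11207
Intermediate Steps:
j = -140
p(h, I) = -147 (p(h, I) = -7 - 140 = -147)
D(R, z) = R - 31*z
l(x) = 24 - 31*x
p(P, 1486) - l(-356) = -147 - (24 - 31*(-356)) = -147 - (24 + 11036) = -147 - 1*11060 = -147 - 11060 = -11207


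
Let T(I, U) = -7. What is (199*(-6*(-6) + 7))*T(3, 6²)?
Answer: -59899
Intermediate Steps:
(199*(-6*(-6) + 7))*T(3, 6²) = (199*(-6*(-6) + 7))*(-7) = (199*(36 + 7))*(-7) = (199*43)*(-7) = 8557*(-7) = -59899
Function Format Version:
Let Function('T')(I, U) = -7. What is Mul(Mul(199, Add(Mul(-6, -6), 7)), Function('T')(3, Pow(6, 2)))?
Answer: -59899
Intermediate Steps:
Mul(Mul(199, Add(Mul(-6, -6), 7)), Function('T')(3, Pow(6, 2))) = Mul(Mul(199, Add(Mul(-6, -6), 7)), -7) = Mul(Mul(199, Add(36, 7)), -7) = Mul(Mul(199, 43), -7) = Mul(8557, -7) = -59899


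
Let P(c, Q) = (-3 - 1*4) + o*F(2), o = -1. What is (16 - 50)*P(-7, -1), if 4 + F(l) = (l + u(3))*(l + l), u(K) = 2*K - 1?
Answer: 1054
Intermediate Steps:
u(K) = -1 + 2*K
F(l) = -4 + 2*l*(5 + l) (F(l) = -4 + (l + (-1 + 2*3))*(l + l) = -4 + (l + (-1 + 6))*(2*l) = -4 + (l + 5)*(2*l) = -4 + (5 + l)*(2*l) = -4 + 2*l*(5 + l))
P(c, Q) = -31 (P(c, Q) = (-3 - 1*4) - (-4 + 2*2² + 10*2) = (-3 - 4) - (-4 + 2*4 + 20) = -7 - (-4 + 8 + 20) = -7 - 1*24 = -7 - 24 = -31)
(16 - 50)*P(-7, -1) = (16 - 50)*(-31) = -34*(-31) = 1054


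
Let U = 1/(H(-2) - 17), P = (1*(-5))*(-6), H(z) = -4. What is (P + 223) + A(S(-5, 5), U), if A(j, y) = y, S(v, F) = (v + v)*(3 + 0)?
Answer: 5312/21 ≈ 252.95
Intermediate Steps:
S(v, F) = 6*v (S(v, F) = (2*v)*3 = 6*v)
P = 30 (P = -5*(-6) = 30)
U = -1/21 (U = 1/(-4 - 17) = 1/(-21) = -1/21 ≈ -0.047619)
(P + 223) + A(S(-5, 5), U) = (30 + 223) - 1/21 = 253 - 1/21 = 5312/21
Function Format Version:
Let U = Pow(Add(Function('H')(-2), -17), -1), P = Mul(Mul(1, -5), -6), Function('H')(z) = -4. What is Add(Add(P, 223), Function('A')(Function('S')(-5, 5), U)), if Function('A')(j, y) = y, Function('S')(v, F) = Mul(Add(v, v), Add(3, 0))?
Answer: Rational(5312, 21) ≈ 252.95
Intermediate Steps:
Function('S')(v, F) = Mul(6, v) (Function('S')(v, F) = Mul(Mul(2, v), 3) = Mul(6, v))
P = 30 (P = Mul(-5, -6) = 30)
U = Rational(-1, 21) (U = Pow(Add(-4, -17), -1) = Pow(-21, -1) = Rational(-1, 21) ≈ -0.047619)
Add(Add(P, 223), Function('A')(Function('S')(-5, 5), U)) = Add(Add(30, 223), Rational(-1, 21)) = Add(253, Rational(-1, 21)) = Rational(5312, 21)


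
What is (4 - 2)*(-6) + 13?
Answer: 1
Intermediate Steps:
(4 - 2)*(-6) + 13 = 2*(-6) + 13 = -12 + 13 = 1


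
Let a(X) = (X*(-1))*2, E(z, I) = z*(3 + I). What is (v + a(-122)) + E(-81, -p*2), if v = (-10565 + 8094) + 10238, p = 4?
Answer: 8416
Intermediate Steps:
v = 7767 (v = -2471 + 10238 = 7767)
a(X) = -2*X (a(X) = -X*2 = -2*X)
(v + a(-122)) + E(-81, -p*2) = (7767 - 2*(-122)) - 81*(3 - 1*4*2) = (7767 + 244) - 81*(3 - 4*2) = 8011 - 81*(3 - 8) = 8011 - 81*(-5) = 8011 + 405 = 8416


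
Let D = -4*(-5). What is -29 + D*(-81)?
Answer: -1649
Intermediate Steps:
D = 20
-29 + D*(-81) = -29 + 20*(-81) = -29 - 1620 = -1649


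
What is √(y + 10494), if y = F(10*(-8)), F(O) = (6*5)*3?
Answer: 42*√6 ≈ 102.88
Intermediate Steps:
F(O) = 90 (F(O) = 30*3 = 90)
y = 90
√(y + 10494) = √(90 + 10494) = √10584 = 42*√6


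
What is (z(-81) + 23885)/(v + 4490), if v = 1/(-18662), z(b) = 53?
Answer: 446730956/83792379 ≈ 5.3314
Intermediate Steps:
v = -1/18662 ≈ -5.3585e-5
(z(-81) + 23885)/(v + 4490) = (53 + 23885)/(-1/18662 + 4490) = 23938/(83792379/18662) = 23938*(18662/83792379) = 446730956/83792379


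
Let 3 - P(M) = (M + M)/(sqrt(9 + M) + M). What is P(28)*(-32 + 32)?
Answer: 0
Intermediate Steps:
P(M) = 3 - 2*M/(M + sqrt(9 + M)) (P(M) = 3 - (M + M)/(sqrt(9 + M) + M) = 3 - 2*M/(M + sqrt(9 + M)))
P(28)*(-32 + 32) = ((28 + 3*sqrt(9 + 28))/(28 + sqrt(9 + 28)))*(-32 + 32) = ((28 + 3*sqrt(37))/(28 + sqrt(37)))*0 = 0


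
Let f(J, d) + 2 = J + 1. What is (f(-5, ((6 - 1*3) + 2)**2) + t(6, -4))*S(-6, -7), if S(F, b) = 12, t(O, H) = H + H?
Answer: -168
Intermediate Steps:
t(O, H) = 2*H
f(J, d) = -1 + J (f(J, d) = -2 + (J + 1) = -2 + (1 + J) = -1 + J)
(f(-5, ((6 - 1*3) + 2)**2) + t(6, -4))*S(-6, -7) = ((-1 - 5) + 2*(-4))*12 = (-6 - 8)*12 = -14*12 = -168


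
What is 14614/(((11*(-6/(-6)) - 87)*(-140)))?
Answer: 7307/5320 ≈ 1.3735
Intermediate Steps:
14614/(((11*(-6/(-6)) - 87)*(-140))) = 14614/(((11*(-6*(-1/6)) - 87)*(-140))) = 14614/(((11*1 - 87)*(-140))) = 14614/(((11 - 87)*(-140))) = 14614/((-76*(-140))) = 14614/10640 = 14614*(1/10640) = 7307/5320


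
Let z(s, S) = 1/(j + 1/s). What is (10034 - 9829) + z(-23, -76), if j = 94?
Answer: 443028/2161 ≈ 205.01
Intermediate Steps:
z(s, S) = 1/(94 + 1/s)
(10034 - 9829) + z(-23, -76) = (10034 - 9829) - 23/(1 + 94*(-23)) = 205 - 23/(1 - 2162) = 205 - 23/(-2161) = 205 - 23*(-1/2161) = 205 + 23/2161 = 443028/2161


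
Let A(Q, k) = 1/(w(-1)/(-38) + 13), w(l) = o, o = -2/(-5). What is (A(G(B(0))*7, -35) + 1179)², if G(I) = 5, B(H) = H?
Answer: 2116969710361/1522756 ≈ 1.3902e+6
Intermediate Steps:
o = ⅖ (o = -2*(-⅕) = ⅖ ≈ 0.40000)
w(l) = ⅖
A(Q, k) = 95/1234 (A(Q, k) = 1/((⅖)/(-38) + 13) = 1/((⅖)*(-1/38) + 13) = 1/(-1/95 + 13) = 1/(1234/95) = 95/1234)
(A(G(B(0))*7, -35) + 1179)² = (95/1234 + 1179)² = (1454981/1234)² = 2116969710361/1522756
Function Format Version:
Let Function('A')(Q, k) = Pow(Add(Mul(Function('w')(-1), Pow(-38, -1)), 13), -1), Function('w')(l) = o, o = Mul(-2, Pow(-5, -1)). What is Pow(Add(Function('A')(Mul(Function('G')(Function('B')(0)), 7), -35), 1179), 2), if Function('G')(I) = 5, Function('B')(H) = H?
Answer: Rational(2116969710361, 1522756) ≈ 1.3902e+6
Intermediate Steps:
o = Rational(2, 5) (o = Mul(-2, Rational(-1, 5)) = Rational(2, 5) ≈ 0.40000)
Function('w')(l) = Rational(2, 5)
Function('A')(Q, k) = Rational(95, 1234) (Function('A')(Q, k) = Pow(Add(Mul(Rational(2, 5), Pow(-38, -1)), 13), -1) = Pow(Add(Mul(Rational(2, 5), Rational(-1, 38)), 13), -1) = Pow(Add(Rational(-1, 95), 13), -1) = Pow(Rational(1234, 95), -1) = Rational(95, 1234))
Pow(Add(Function('A')(Mul(Function('G')(Function('B')(0)), 7), -35), 1179), 2) = Pow(Add(Rational(95, 1234), 1179), 2) = Pow(Rational(1454981, 1234), 2) = Rational(2116969710361, 1522756)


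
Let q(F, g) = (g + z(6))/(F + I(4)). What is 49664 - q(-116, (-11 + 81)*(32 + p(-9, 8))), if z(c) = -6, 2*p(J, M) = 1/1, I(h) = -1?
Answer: 5812957/117 ≈ 49683.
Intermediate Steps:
p(J, M) = ½ (p(J, M) = (½)/1 = (½)*1 = ½)
q(F, g) = (-6 + g)/(-1 + F) (q(F, g) = (g - 6)/(F - 1) = (-6 + g)/(-1 + F))
49664 - q(-116, (-11 + 81)*(32 + p(-9, 8))) = 49664 - (-6 + (-11 + 81)*(32 + ½))/(-1 - 116) = 49664 - (-6 + 70*(65/2))/(-117) = 49664 - (-1)*(-6 + 2275)/117 = 49664 - (-1)*2269/117 = 49664 - 1*(-2269/117) = 49664 + 2269/117 = 5812957/117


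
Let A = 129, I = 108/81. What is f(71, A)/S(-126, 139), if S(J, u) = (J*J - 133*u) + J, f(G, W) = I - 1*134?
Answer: 398/8211 ≈ 0.048472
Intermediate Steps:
I = 4/3 (I = 108*(1/81) = 4/3 ≈ 1.3333)
f(G, W) = -398/3 (f(G, W) = 4/3 - 1*134 = 4/3 - 134 = -398/3)
S(J, u) = J + J² - 133*u (S(J, u) = (J² - 133*u) + J = J + J² - 133*u)
f(71, A)/S(-126, 139) = -398/(3*(-126 + (-126)² - 133*139)) = -398/(3*(-126 + 15876 - 18487)) = -398/3/(-2737) = -398/3*(-1/2737) = 398/8211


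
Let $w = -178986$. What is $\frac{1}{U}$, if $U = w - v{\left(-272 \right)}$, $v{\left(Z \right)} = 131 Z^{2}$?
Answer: $- \frac{1}{9870890} \approx -1.0131 \cdot 10^{-7}$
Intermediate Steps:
$U = -9870890$ ($U = -178986 - 131 \left(-272\right)^{2} = -178986 - 131 \cdot 73984 = -178986 - 9691904 = -9870890$)
$\frac{1}{U} = \frac{1}{-9870890} = - \frac{1}{9870890}$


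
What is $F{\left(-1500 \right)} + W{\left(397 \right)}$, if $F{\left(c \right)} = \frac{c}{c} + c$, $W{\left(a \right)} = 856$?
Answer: $-643$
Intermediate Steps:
$F{\left(c \right)} = 1 + c$
$F{\left(-1500 \right)} + W{\left(397 \right)} = \left(1 - 1500\right) + 856 = -1499 + 856 = -643$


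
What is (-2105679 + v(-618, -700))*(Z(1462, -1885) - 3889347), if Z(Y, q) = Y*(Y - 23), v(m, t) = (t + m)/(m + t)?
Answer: 3759749133662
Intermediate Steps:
v(m, t) = 1 (v(m, t) = (m + t)/(m + t) = 1)
Z(Y, q) = Y*(-23 + Y)
(-2105679 + v(-618, -700))*(Z(1462, -1885) - 3889347) = (-2105679 + 1)*(1462*(-23 + 1462) - 3889347) = -2105678*(1462*1439 - 3889347) = -2105678*(2103818 - 3889347) = -2105678*(-1785529) = 3759749133662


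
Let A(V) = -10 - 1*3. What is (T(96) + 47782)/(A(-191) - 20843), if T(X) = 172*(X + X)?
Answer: -3673/948 ≈ -3.8745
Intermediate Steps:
A(V) = -13 (A(V) = -10 - 3 = -13)
T(X) = 344*X (T(X) = 172*(2*X) = 344*X)
(T(96) + 47782)/(A(-191) - 20843) = (344*96 + 47782)/(-13 - 20843) = (33024 + 47782)/(-20856) = 80806*(-1/20856) = -3673/948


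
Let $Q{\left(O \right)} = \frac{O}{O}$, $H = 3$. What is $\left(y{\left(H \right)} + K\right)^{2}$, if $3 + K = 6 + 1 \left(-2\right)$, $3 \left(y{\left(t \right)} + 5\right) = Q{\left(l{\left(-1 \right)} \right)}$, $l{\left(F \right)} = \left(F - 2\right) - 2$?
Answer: $\frac{121}{9} \approx 13.444$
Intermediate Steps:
$l{\left(F \right)} = -4 + F$ ($l{\left(F \right)} = \left(-2 + F\right) - 2 = -4 + F$)
$Q{\left(O \right)} = 1$
$y{\left(t \right)} = - \frac{14}{3}$ ($y{\left(t \right)} = -5 + \frac{1}{3} \cdot 1 = -5 + \frac{1}{3} = - \frac{14}{3}$)
$K = 1$ ($K = -3 + \left(6 + 1 \left(-2\right)\right) = -3 + \left(6 - 2\right) = -3 + 4 = 1$)
$\left(y{\left(H \right)} + K\right)^{2} = \left(- \frac{14}{3} + 1\right)^{2} = \left(- \frac{11}{3}\right)^{2} = \frac{121}{9}$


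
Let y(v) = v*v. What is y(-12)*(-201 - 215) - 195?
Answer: -60099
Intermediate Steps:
y(v) = v²
y(-12)*(-201 - 215) - 195 = (-12)²*(-201 - 215) - 195 = 144*(-416) - 195 = -59904 - 195 = -60099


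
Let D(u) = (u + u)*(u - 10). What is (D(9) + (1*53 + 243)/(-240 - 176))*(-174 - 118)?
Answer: 71029/13 ≈ 5463.8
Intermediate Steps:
D(u) = 2*u*(-10 + u) (D(u) = (2*u)*(-10 + u) = 2*u*(-10 + u))
(D(9) + (1*53 + 243)/(-240 - 176))*(-174 - 118) = (2*9*(-10 + 9) + (1*53 + 243)/(-240 - 176))*(-174 - 118) = (2*9*(-1) + (53 + 243)/(-416))*(-292) = (-18 + 296*(-1/416))*(-292) = (-18 - 37/52)*(-292) = -973/52*(-292) = 71029/13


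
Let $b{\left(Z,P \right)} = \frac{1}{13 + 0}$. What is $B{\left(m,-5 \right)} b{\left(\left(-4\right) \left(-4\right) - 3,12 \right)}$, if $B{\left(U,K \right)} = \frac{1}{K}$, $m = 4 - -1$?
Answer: $- \frac{1}{65} \approx -0.015385$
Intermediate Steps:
$m = 5$ ($m = 4 + 1 = 5$)
$b{\left(Z,P \right)} = \frac{1}{13}$
$B{\left(m,-5 \right)} b{\left(\left(-4\right) \left(-4\right) - 3,12 \right)} = \frac{1}{-5} \cdot \frac{1}{13} = \left(- \frac{1}{5}\right) \frac{1}{13} = - \frac{1}{65}$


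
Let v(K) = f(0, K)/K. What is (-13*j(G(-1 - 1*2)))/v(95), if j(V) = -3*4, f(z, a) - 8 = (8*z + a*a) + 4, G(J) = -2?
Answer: 14820/9037 ≈ 1.6399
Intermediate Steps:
f(z, a) = 12 + a**2 + 8*z (f(z, a) = 8 + ((8*z + a*a) + 4) = 8 + ((8*z + a**2) + 4) = 8 + ((a**2 + 8*z) + 4) = 8 + (4 + a**2 + 8*z) = 12 + a**2 + 8*z)
j(V) = -12
v(K) = (12 + K**2)/K (v(K) = (12 + K**2 + 8*0)/K = (12 + K**2 + 0)/K = (12 + K**2)/K)
(-13*j(G(-1 - 1*2)))/v(95) = (-13*(-12))/(95 + 12/95) = 156/(95 + 12*(1/95)) = 156/(95 + 12/95) = 156/(9037/95) = 156*(95/9037) = 14820/9037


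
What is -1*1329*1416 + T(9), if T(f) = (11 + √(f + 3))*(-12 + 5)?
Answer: -1881941 - 14*√3 ≈ -1.8820e+6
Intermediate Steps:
T(f) = -77 - 7*√(3 + f) (T(f) = (11 + √(3 + f))*(-7) = -77 - 7*√(3 + f))
-1*1329*1416 + T(9) = -1*1329*1416 + (-77 - 7*√(3 + 9)) = -1329*1416 + (-77 - 14*√3) = -1881864 + (-77 - 14*√3) = -1881941 - 14*√3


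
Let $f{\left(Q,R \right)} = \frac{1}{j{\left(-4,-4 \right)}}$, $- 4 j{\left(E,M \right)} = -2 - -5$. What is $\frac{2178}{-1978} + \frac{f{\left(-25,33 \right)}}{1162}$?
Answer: $- \frac{1900105}{1723827} \approx -1.1023$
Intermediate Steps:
$j{\left(E,M \right)} = - \frac{3}{4}$ ($j{\left(E,M \right)} = - \frac{-2 - -5}{4} = - \frac{-2 + 5}{4} = \left(- \frac{1}{4}\right) 3 = - \frac{3}{4}$)
$f{\left(Q,R \right)} = - \frac{4}{3}$ ($f{\left(Q,R \right)} = \frac{1}{- \frac{3}{4}} = - \frac{4}{3}$)
$\frac{2178}{-1978} + \frac{f{\left(-25,33 \right)}}{1162} = \frac{2178}{-1978} - \frac{4}{3 \cdot 1162} = 2178 \left(- \frac{1}{1978}\right) - \frac{2}{1743} = - \frac{1089}{989} - \frac{2}{1743} = - \frac{1900105}{1723827}$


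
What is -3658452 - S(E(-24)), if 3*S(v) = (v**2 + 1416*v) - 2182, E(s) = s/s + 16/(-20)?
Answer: -91445477/25 ≈ -3.6578e+6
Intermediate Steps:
E(s) = 1/5 (E(s) = 1 + 16*(-1/20) = 1 - 4/5 = 1/5)
S(v) = -2182/3 + 472*v + v**2/3 (S(v) = ((v**2 + 1416*v) - 2182)/3 = (-2182 + v**2 + 1416*v)/3 = -2182/3 + 472*v + v**2/3)
-3658452 - S(E(-24)) = -3658452 - (-2182/3 + 472*(1/5) + (1/5)**2/3) = -3658452 - (-2182/3 + 472/5 + (1/3)*(1/25)) = -3658452 - (-2182/3 + 472/5 + 1/75) = -3658452 - 1*(-15823/25) = -3658452 + 15823/25 = -91445477/25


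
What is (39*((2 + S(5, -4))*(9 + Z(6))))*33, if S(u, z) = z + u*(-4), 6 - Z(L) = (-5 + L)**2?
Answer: -396396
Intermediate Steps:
Z(L) = 6 - (-5 + L)**2
S(u, z) = z - 4*u
(39*((2 + S(5, -4))*(9 + Z(6))))*33 = (39*((2 + (-4 - 4*5))*(9 + (6 - (-5 + 6)**2))))*33 = (39*((2 + (-4 - 20))*(9 + (6 - 1*1**2))))*33 = (39*((2 - 24)*(9 + (6 - 1*1))))*33 = (39*(-22*(9 + (6 - 1))))*33 = (39*(-22*(9 + 5)))*33 = (39*(-22*14))*33 = (39*(-308))*33 = -12012*33 = -396396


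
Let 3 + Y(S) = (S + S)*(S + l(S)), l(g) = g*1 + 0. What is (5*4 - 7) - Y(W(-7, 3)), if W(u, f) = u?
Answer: -180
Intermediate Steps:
l(g) = g (l(g) = g + 0 = g)
Y(S) = -3 + 4*S² (Y(S) = -3 + (S + S)*(S + S) = -3 + (2*S)*(2*S) = -3 + 4*S²)
(5*4 - 7) - Y(W(-7, 3)) = (5*4 - 7) - (-3 + 4*(-7)²) = (20 - 7) - (-3 + 4*49) = 13 - (-3 + 196) = 13 - 1*193 = 13 - 193 = -180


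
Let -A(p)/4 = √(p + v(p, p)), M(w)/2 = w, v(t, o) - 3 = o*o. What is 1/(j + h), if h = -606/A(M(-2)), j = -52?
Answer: -1040/23477 - 202*√15/23477 ≈ -0.077622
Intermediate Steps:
v(t, o) = 3 + o² (v(t, o) = 3 + o*o = 3 + o²)
M(w) = 2*w
A(p) = -4*√(3 + p + p²) (A(p) = -4*√(p + (3 + p²)) = -4*√(3 + p + p²))
h = 101*√15/10 (h = -606*(-1/(4*√(3 + 2*(-2) + (2*(-2))²))) = -606*(-1/(4*√(3 - 4 + (-4)²))) = -606*(-1/(4*√(3 - 4 + 16))) = -606*(-√15/60) = -(-101)*√15/10 = 101*√15/10 ≈ 39.117)
1/(j + h) = 1/(-52 + 101*√15/10)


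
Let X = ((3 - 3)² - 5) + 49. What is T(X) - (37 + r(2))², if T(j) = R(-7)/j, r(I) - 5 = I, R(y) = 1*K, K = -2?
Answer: -42593/22 ≈ -1936.0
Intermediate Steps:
R(y) = -2 (R(y) = 1*(-2) = -2)
r(I) = 5 + I
X = 44 (X = (0² - 5) + 49 = (0 - 5) + 49 = -5 + 49 = 44)
T(j) = -2/j
T(X) - (37 + r(2))² = -2/44 - (37 + (5 + 2))² = -2*1/44 - (37 + 7)² = -1/22 - 1*44² = -1/22 - 1*1936 = -1/22 - 1936 = -42593/22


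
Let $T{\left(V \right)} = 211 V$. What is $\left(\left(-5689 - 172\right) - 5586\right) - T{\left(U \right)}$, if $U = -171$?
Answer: $24634$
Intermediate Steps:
$\left(\left(-5689 - 172\right) - 5586\right) - T{\left(U \right)} = \left(\left(-5689 - 172\right) - 5586\right) - 211 \left(-171\right) = \left(-5861 - 5586\right) - -36081 = -11447 + 36081 = 24634$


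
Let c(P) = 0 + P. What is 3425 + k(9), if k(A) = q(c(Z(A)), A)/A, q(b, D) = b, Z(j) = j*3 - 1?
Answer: 30851/9 ≈ 3427.9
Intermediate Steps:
Z(j) = -1 + 3*j (Z(j) = 3*j - 1 = -1 + 3*j)
c(P) = P
k(A) = (-1 + 3*A)/A
3425 + k(9) = 3425 + (3 - 1/9) = 3425 + (3 - 1*⅑) = 3425 + (3 - ⅑) = 3425 + 26/9 = 30851/9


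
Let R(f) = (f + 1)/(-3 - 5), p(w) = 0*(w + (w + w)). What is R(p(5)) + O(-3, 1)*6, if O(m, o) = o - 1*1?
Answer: -⅛ ≈ -0.12500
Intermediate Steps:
O(m, o) = -1 + o (O(m, o) = o - 1 = -1 + o)
p(w) = 0 (p(w) = 0*(w + 2*w) = 0*(3*w) = 0)
R(f) = -⅛ - f/8 (R(f) = (1 + f)/(-8) = (1 + f)*(-⅛) = -⅛ - f/8)
R(p(5)) + O(-3, 1)*6 = (-⅛ - ⅛*0) + (-1 + 1)*6 = (-⅛ + 0) + 0*6 = -⅛ + 0 = -⅛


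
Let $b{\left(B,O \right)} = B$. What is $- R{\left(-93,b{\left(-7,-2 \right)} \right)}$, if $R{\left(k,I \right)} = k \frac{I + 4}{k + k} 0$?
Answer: $0$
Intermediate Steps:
$R{\left(k,I \right)} = 0$ ($R{\left(k,I \right)} = k \frac{4 + I}{2 k} 0 = \left(2 + \frac{I}{2}\right) 0 = 0$)
$- R{\left(-93,b{\left(-7,-2 \right)} \right)} = \left(-1\right) 0 = 0$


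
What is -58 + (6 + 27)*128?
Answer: 4166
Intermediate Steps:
-58 + (6 + 27)*128 = -58 + 33*128 = -58 + 4224 = 4166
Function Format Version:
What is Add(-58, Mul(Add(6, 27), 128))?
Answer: 4166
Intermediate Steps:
Add(-58, Mul(Add(6, 27), 128)) = Add(-58, Mul(33, 128)) = Add(-58, 4224) = 4166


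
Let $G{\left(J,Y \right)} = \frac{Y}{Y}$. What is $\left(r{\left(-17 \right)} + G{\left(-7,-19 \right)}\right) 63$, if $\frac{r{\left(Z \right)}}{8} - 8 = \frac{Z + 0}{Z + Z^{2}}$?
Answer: $\frac{8127}{2} \approx 4063.5$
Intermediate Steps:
$r{\left(Z \right)} = 64 + \frac{8 Z}{Z + Z^{2}}$ ($r{\left(Z \right)} = 64 + 8 \frac{Z + 0}{Z + Z^{2}} = 64 + 8 \frac{Z}{Z + Z^{2}} = 64 + \frac{8 Z}{Z + Z^{2}}$)
$G{\left(J,Y \right)} = 1$
$\left(r{\left(-17 \right)} + G{\left(-7,-19 \right)}\right) 63 = \left(\frac{8 \left(9 + 8 \left(-17\right)\right)}{1 - 17} + 1\right) 63 = \left(\frac{8 \left(9 - 136\right)}{-16} + 1\right) 63 = \left(8 \left(- \frac{1}{16}\right) \left(-127\right) + 1\right) 63 = \left(\frac{127}{2} + 1\right) 63 = \frac{129}{2} \cdot 63 = \frac{8127}{2}$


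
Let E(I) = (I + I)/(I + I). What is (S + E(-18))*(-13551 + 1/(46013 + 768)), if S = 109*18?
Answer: -1244403274790/46781 ≈ -2.6601e+7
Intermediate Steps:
S = 1962
E(I) = 1 (E(I) = (2*I)/((2*I)) = (2*I)*(1/(2*I)) = 1)
(S + E(-18))*(-13551 + 1/(46013 + 768)) = (1962 + 1)*(-13551 + 1/(46013 + 768)) = 1963*(-13551 + 1/46781) = 1963*(-633929330/46781) = -1244403274790/46781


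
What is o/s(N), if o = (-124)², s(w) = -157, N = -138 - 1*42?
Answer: -15376/157 ≈ -97.936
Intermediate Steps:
N = -180 (N = -138 - 42 = -180)
o = 15376
o/s(N) = 15376/(-157) = 15376*(-1/157) = -15376/157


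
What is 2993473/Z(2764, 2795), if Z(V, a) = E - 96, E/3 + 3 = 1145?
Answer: 2993473/3330 ≈ 898.94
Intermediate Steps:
E = 3426 (E = -9 + 3*1145 = -9 + 3435 = 3426)
Z(V, a) = 3330 (Z(V, a) = 3426 - 96 = 3330)
2993473/Z(2764, 2795) = 2993473/3330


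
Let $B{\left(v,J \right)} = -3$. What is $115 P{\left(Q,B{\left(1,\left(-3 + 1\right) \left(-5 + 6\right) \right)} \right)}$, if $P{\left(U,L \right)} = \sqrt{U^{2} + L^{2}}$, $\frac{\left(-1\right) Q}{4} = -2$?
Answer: $115 \sqrt{73} \approx 982.56$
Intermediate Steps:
$Q = 8$ ($Q = \left(-4\right) \left(-2\right) = 8$)
$P{\left(U,L \right)} = \sqrt{L^{2} + U^{2}}$
$115 P{\left(Q,B{\left(1,\left(-3 + 1\right) \left(-5 + 6\right) \right)} \right)} = 115 \sqrt{\left(-3\right)^{2} + 8^{2}} = 115 \sqrt{9 + 64} = 115 \sqrt{73}$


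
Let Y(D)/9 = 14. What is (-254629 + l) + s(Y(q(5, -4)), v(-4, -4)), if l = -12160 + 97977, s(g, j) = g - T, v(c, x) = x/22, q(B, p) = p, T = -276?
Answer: -168410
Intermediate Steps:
v(c, x) = x/22 (v(c, x) = x*(1/22) = x/22)
Y(D) = 126 (Y(D) = 9*14 = 126)
s(g, j) = 276 + g (s(g, j) = g - 1*(-276) = g + 276 = 276 + g)
l = 85817
(-254629 + l) + s(Y(q(5, -4)), v(-4, -4)) = (-254629 + 85817) + (276 + 126) = -168812 + 402 = -168410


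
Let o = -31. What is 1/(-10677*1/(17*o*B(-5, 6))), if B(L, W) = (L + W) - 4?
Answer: -527/3559 ≈ -0.14808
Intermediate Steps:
B(L, W) = -4 + L + W
1/(-10677*1/(17*o*B(-5, 6))) = 1/(-10677*(-1/(527*(-4 - 5 + 6)))) = 1/(-10677/((-527*(-3)))) = 1/(-10677/1581) = 1/(-10677*1/1581) = 1/(-3559/527) = -527/3559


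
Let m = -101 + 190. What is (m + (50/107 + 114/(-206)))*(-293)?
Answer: -287116560/11021 ≈ -26052.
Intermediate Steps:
m = 89
(m + (50/107 + 114/(-206)))*(-293) = (89 + (50/107 + 114/(-206)))*(-293) = (89 + (50*(1/107) + 114*(-1/206)))*(-293) = (89 + (50/107 - 57/103))*(-293) = (89 - 949/11021)*(-293) = (979920/11021)*(-293) = -287116560/11021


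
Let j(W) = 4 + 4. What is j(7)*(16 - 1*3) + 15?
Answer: 119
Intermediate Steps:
j(W) = 8
j(7)*(16 - 1*3) + 15 = 8*(16 - 1*3) + 15 = 8*(16 - 3) + 15 = 8*13 + 15 = 104 + 15 = 119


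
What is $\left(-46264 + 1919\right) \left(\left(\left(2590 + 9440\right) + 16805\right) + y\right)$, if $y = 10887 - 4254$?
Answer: $-1572828460$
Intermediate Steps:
$y = 6633$
$\left(-46264 + 1919\right) \left(\left(\left(2590 + 9440\right) + 16805\right) + y\right) = \left(-46264 + 1919\right) \left(\left(\left(2590 + 9440\right) + 16805\right) + 6633\right) = - 44345 \left(\left(12030 + 16805\right) + 6633\right) = - 44345 \left(28835 + 6633\right) = \left(-44345\right) 35468 = -1572828460$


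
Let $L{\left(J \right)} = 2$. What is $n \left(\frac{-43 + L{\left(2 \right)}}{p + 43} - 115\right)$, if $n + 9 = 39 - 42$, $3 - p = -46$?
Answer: $\frac{31863}{23} \approx 1385.3$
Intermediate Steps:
$p = 49$ ($p = 3 - -46 = 3 + 46 = 49$)
$n = -12$ ($n = -9 + \left(39 - 42\right) = -9 - 3 = -12$)
$n \left(\frac{-43 + L{\left(2 \right)}}{p + 43} - 115\right) = - 12 \left(\frac{-43 + 2}{49 + 43} - 115\right) = - 12 \left(- \frac{41}{92} - 115\right) = \left(-12\right) \left(- \frac{10621}{92}\right) = \frac{31863}{23}$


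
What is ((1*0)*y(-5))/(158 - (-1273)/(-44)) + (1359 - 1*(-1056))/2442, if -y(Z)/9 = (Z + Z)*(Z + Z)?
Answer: 805/814 ≈ 0.98894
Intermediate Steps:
y(Z) = -36*Z**2 (y(Z) = -9*(Z + Z)*(Z + Z) = -9*2*Z*2*Z = -36*Z**2)
((1*0)*y(-5))/(158 - (-1273)/(-44)) + (1359 - 1*(-1056))/2442 = ((1*0)*(-36*(-5)**2))/(158 - (-1273)/(-44)) + (1359 - 1*(-1056))/2442 = (0*(-36*25))/(158 - (-1273)*(-1)/44) + (1359 + 1056)*(1/2442) = (0*(-900))/(158 - 1*1273/44) + 2415*(1/2442) = 0/(158 - 1273/44) + 805/814 = 0/(5679/44) + 805/814 = 0*(44/5679) + 805/814 = 0 + 805/814 = 805/814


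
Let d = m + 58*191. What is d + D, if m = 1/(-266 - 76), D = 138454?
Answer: 51139943/342 ≈ 1.4953e+5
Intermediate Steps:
m = -1/342 (m = 1/(-342) = -1/342 ≈ -0.0029240)
d = 3788675/342 (d = -1/342 + 58*191 = -1/342 + 11078 = 3788675/342 ≈ 11078.)
d + D = 3788675/342 + 138454 = 51139943/342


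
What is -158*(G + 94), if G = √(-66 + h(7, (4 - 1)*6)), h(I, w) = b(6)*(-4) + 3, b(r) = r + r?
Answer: -14852 - 158*I*√111 ≈ -14852.0 - 1664.6*I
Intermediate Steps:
b(r) = 2*r
h(I, w) = -45 (h(I, w) = (2*6)*(-4) + 3 = 12*(-4) + 3 = -48 + 3 = -45)
G = I*√111 (G = √(-66 - 45) = √(-111) = I*√111 ≈ 10.536*I)
-158*(G + 94) = -158*(I*√111 + 94) = -158*(94 + I*√111) = -14852 - 158*I*√111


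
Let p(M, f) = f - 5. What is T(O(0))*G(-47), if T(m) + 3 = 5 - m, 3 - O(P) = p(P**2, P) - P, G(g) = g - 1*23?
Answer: 420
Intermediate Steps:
G(g) = -23 + g (G(g) = g - 23 = -23 + g)
p(M, f) = -5 + f
O(P) = 8 (O(P) = 3 - ((-5 + P) - P) = 3 - 1*(-5) = 3 + 5 = 8)
T(m) = 2 - m (T(m) = -3 + (5 - m) = 2 - m)
T(O(0))*G(-47) = (2 - 1*8)*(-23 - 47) = (2 - 8)*(-70) = -6*(-70) = 420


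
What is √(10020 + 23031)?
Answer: √33051 ≈ 181.80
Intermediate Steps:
√(10020 + 23031) = √33051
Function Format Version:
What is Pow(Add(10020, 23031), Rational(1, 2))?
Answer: Pow(33051, Rational(1, 2)) ≈ 181.80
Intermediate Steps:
Pow(Add(10020, 23031), Rational(1, 2)) = Pow(33051, Rational(1, 2))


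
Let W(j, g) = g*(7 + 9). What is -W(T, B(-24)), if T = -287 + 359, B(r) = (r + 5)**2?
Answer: -5776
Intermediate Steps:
B(r) = (5 + r)**2
T = 72
W(j, g) = 16*g (W(j, g) = g*16 = 16*g)
-W(T, B(-24)) = -16*(5 - 24)**2 = -16*(-19)**2 = -16*361 = -1*5776 = -5776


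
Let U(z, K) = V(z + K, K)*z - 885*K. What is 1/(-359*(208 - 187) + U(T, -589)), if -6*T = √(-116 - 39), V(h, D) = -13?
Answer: 18494136/9500918536931 - 78*I*√155/9500918536931 ≈ 1.9466e-6 - 1.0221e-10*I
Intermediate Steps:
T = -I*√155/6 (T = -√(-116 - 39)/6 = -I*√155/6 ≈ -2.075*I)
U(z, K) = -885*K - 13*z (U(z, K) = -13*z - 885*K = -885*K - 13*z)
1/(-359*(208 - 187) + U(T, -589)) = 1/(-359*(208 - 187) + (-885*(-589) - (-13)*I*√155/6)) = 1/(-359*21 + (521265 + 13*I*√155/6)) = 1/(-7539 + (521265 + 13*I*√155/6)) = 1/(513726 + 13*I*√155/6)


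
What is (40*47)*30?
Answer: 56400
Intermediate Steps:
(40*47)*30 = 1880*30 = 56400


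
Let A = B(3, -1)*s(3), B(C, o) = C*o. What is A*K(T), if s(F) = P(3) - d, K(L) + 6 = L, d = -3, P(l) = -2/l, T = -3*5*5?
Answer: 567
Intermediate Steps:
T = -75 (T = -15*5 = -75)
K(L) = -6 + L
s(F) = 7/3 (s(F) = -2/3 - 1*(-3) = -2*1/3 + 3 = -2/3 + 3 = 7/3)
A = -7 (A = (3*(-1))*(7/3) = -3*7/3 = -7)
A*K(T) = -7*(-6 - 75) = -7*(-81) = 567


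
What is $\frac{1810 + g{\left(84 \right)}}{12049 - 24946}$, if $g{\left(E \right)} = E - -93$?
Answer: $- \frac{1987}{12897} \approx -0.15407$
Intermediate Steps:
$g{\left(E \right)} = 93 + E$ ($g{\left(E \right)} = E + 93 = 93 + E$)
$\frac{1810 + g{\left(84 \right)}}{12049 - 24946} = \frac{1810 + \left(93 + 84\right)}{12049 - 24946} = \frac{1810 + 177}{-12897} = 1987 \left(- \frac{1}{12897}\right) = - \frac{1987}{12897}$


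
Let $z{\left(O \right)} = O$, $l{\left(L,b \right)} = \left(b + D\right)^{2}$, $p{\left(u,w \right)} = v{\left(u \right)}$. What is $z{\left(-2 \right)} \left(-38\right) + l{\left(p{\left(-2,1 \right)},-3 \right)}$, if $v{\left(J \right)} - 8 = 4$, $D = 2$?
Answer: $77$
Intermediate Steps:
$v{\left(J \right)} = 12$ ($v{\left(J \right)} = 8 + 4 = 12$)
$p{\left(u,w \right)} = 12$
$l{\left(L,b \right)} = \left(2 + b\right)^{2}$ ($l{\left(L,b \right)} = \left(b + 2\right)^{2} = \left(2 + b\right)^{2}$)
$z{\left(-2 \right)} \left(-38\right) + l{\left(p{\left(-2,1 \right)},-3 \right)} = \left(-2\right) \left(-38\right) + \left(2 - 3\right)^{2} = 76 + \left(-1\right)^{2} = 76 + 1 = 77$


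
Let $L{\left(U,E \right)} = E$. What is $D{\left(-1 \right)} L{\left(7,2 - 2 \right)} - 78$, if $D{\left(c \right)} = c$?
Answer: $-78$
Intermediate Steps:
$D{\left(-1 \right)} L{\left(7,2 - 2 \right)} - 78 = - (2 - 2) - 78 = \left(-1\right) 0 - 78 = 0 - 78 = -78$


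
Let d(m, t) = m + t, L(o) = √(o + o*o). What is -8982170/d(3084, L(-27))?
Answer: -4616835380/1585059 + 4491085*√78/1585059 ≈ -2887.7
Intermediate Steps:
L(o) = √(o + o²)
-8982170/d(3084, L(-27)) = -8982170/(3084 + √(-27*(1 - 27))) = -8982170/(3084 + √(-27*(-26))) = -8982170/(3084 + √702) = -8982170/(3084 + 3*√78)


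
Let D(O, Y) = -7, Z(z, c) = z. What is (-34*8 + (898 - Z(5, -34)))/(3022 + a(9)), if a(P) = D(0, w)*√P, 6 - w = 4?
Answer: 621/3001 ≈ 0.20693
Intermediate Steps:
w = 2 (w = 6 - 1*4 = 6 - 4 = 2)
a(P) = -7*√P
(-34*8 + (898 - Z(5, -34)))/(3022 + a(9)) = (-34*8 + (898 - 1*5))/(3022 - 7*√9) = (-272 + (898 - 5))/(3022 - 7*3) = (-272 + 893)/(3022 - 21) = 621/3001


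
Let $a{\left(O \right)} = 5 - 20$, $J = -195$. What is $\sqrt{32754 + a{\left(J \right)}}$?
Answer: $\sqrt{32739} \approx 180.94$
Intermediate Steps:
$a{\left(O \right)} = -15$ ($a{\left(O \right)} = 5 - 20 = -15$)
$\sqrt{32754 + a{\left(J \right)}} = \sqrt{32754 - 15} = \sqrt{32739}$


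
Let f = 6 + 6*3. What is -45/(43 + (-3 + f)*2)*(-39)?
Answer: 351/17 ≈ 20.647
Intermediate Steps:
f = 24 (f = 6 + 18 = 24)
-45/(43 + (-3 + f)*2)*(-39) = -45/(43 + (-3 + 24)*2)*(-39) = -45/(43 + 21*2)*(-39) = -45/(43 + 42)*(-39) = -45/85*(-39) = -45*1/85*(-39) = -9/17*(-39) = 351/17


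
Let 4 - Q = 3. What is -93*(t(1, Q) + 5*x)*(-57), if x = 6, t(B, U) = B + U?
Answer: 169632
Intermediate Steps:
Q = 1 (Q = 4 - 1*3 = 4 - 3 = 1)
-93*(t(1, Q) + 5*x)*(-57) = -93*((1 + 1) + 5*6)*(-57) = -93*(2 + 30)*(-57) = -93*32*(-57) = -2976*(-57) = 169632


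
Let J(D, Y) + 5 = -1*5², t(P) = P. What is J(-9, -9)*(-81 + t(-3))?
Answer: 2520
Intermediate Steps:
J(D, Y) = -30 (J(D, Y) = -5 - 1*5² = -5 - 1*25 = -5 - 25 = -30)
J(-9, -9)*(-81 + t(-3)) = -30*(-81 - 3) = -30*(-84) = 2520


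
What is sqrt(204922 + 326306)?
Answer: 2*sqrt(132807) ≈ 728.85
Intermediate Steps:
sqrt(204922 + 326306) = sqrt(531228) = 2*sqrt(132807)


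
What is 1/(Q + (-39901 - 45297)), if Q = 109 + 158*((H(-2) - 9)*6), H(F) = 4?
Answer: -1/89829 ≈ -1.1132e-5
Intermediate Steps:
Q = -4631 (Q = 109 + 158*((4 - 9)*6) = 109 + 158*(-5*6) = 109 + 158*(-30) = 109 - 4740 = -4631)
1/(Q + (-39901 - 45297)) = 1/(-4631 + (-39901 - 45297)) = 1/(-4631 - 85198) = 1/(-89829) = -1/89829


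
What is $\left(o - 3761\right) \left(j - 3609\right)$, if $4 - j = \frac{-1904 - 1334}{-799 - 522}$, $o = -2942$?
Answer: $\frac{31942764429}{1321} \approx 2.4181 \cdot 10^{7}$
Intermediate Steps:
$j = \frac{2046}{1321}$ ($j = 4 - \frac{-1904 - 1334}{-799 - 522} = 4 - - \frac{3238}{-1321} = 4 - \left(-3238\right) \left(- \frac{1}{1321}\right) = 4 - \frac{3238}{1321} = \frac{2046}{1321} \approx 1.5488$)
$\left(o - 3761\right) \left(j - 3609\right) = \left(-2942 - 3761\right) \left(\frac{2046}{1321} - 3609\right) = \left(-6703\right) \left(- \frac{4765443}{1321}\right) = \frac{31942764429}{1321}$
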